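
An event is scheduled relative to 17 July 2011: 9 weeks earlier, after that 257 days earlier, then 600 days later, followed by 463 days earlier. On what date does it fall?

January 15, 2011

Subtracting 9 weeks (= 63 days) from July 17, 2011:
Going back 17 days from July 17, 2011 reaches the end of the previous month; 63 − 17 = 46 left.
June 2011 has 30 days: 46 − 30 = 16 left.
May 2011 has 31 days; 31 − 16 = 15 → May 15, 2011.
Counting back 257 days from May 15, 2011:
Going back 15 days from May 15, 2011 reaches the end of the previous month; 257 − 15 = 242 left.
April 2011 has 30 days: 242 − 30 = 212 left.
March 2011 has 31 days: 212 − 31 = 181 left.
February 2011 has 28 days (2011 is not a leap year): 181 − 28 = 153 left.
January 2011 has 31 days: 153 − 31 = 122 left.
December 2010 has 31 days: 122 − 31 = 91 left.
November 2010 has 30 days: 91 − 30 = 61 left.
October 2010 has 31 days: 61 − 31 = 30 left.
September 2010 has 30 days: 30 − 30 = 0 left.
August 2010 has 31 days; 31 − 0 = 31 → August 31, 2010.
Adding 600 days from August 31, 2010:
August has 31 days, so 31 − 31 = 0 days remain after August 31, 2010; 600 − 0 = 600 left.
September 2010 has 30 days: 600 − 30 = 570 left.
October 2010 has 31 days: 570 − 31 = 539 left.
November 2010 has 30 days: 539 − 30 = 509 left.
December 2010 has 31 days: 509 − 31 = 478 left.
January 2011 has 31 days: 478 − 31 = 447 left.
February 2011 has 28 days (2011 is not a leap year): 447 − 28 = 419 left.
March 2011 has 31 days: 419 − 31 = 388 left.
April 2011 has 30 days: 388 − 30 = 358 left.
May 2011 has 31 days: 358 − 31 = 327 left.
June 2011 has 30 days: 327 − 30 = 297 left.
July 2011 has 31 days: 297 − 31 = 266 left.
August 2011 has 31 days: 266 − 31 = 235 left.
September 2011 has 30 days: 235 − 30 = 205 left.
October 2011 has 31 days: 205 − 31 = 174 left.
November 2011 has 30 days: 174 − 30 = 144 left.
December 2011 has 31 days: 144 − 31 = 113 left.
January 2012 has 31 days: 113 − 31 = 82 left.
February 2012 has 29 days (2012 is a leap year): 82 − 29 = 53 left.
March 2012 has 31 days: 53 − 31 = 22 left.
22 days into April 2012 → April 22, 2012.
Going back 463 days from April 22, 2012:
Going back 22 days from April 22, 2012 reaches the end of the previous month; 463 − 22 = 441 left.
March 2012 has 31 days: 441 − 31 = 410 left.
February 2012 has 29 days (2012 is a leap year): 410 − 29 = 381 left.
January 2012 has 31 days: 381 − 31 = 350 left.
December 2011 has 31 days: 350 − 31 = 319 left.
November 2011 has 30 days: 319 − 30 = 289 left.
October 2011 has 31 days: 289 − 31 = 258 left.
September 2011 has 30 days: 258 − 30 = 228 left.
August 2011 has 31 days: 228 − 31 = 197 left.
July 2011 has 31 days: 197 − 31 = 166 left.
June 2011 has 30 days: 166 − 30 = 136 left.
May 2011 has 31 days: 136 − 31 = 105 left.
April 2011 has 30 days: 105 − 30 = 75 left.
March 2011 has 31 days: 75 − 31 = 44 left.
February 2011 has 28 days (2011 is not a leap year): 44 − 28 = 16 left.
January 2011 has 31 days; 31 − 16 = 15 → January 15, 2011.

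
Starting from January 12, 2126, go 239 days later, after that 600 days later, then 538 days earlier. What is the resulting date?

November 9, 2126

Counting forward 239 days from January 12, 2126:
January has 31 days, so 31 − 12 = 19 days remain after January 12, 2126; 239 − 19 = 220 left.
February 2126 has 28 days (2126 is not a leap year): 220 − 28 = 192 left.
March 2126 has 31 days: 192 − 31 = 161 left.
April 2126 has 30 days: 161 − 30 = 131 left.
May 2126 has 31 days: 131 − 31 = 100 left.
June 2126 has 30 days: 100 − 30 = 70 left.
July 2126 has 31 days: 70 − 31 = 39 left.
August 2126 has 31 days: 39 − 31 = 8 left.
8 days into September 2126 → September 8, 2126.
Counting forward 600 days from September 8, 2126:
September has 30 days, so 30 − 8 = 22 days remain after September 8, 2126; 600 − 22 = 578 left.
October 2126 has 31 days: 578 − 31 = 547 left.
November 2126 has 30 days: 547 − 30 = 517 left.
December 2126 has 31 days: 517 − 31 = 486 left.
January 2127 has 31 days: 486 − 31 = 455 left.
February 2127 has 28 days (2127 is not a leap year): 455 − 28 = 427 left.
March 2127 has 31 days: 427 − 31 = 396 left.
April 2127 has 30 days: 396 − 30 = 366 left.
May 2127 has 31 days: 366 − 31 = 335 left.
June 2127 has 30 days: 335 − 30 = 305 left.
July 2127 has 31 days: 305 − 31 = 274 left.
August 2127 has 31 days: 274 − 31 = 243 left.
September 2127 has 30 days: 243 − 30 = 213 left.
October 2127 has 31 days: 213 − 31 = 182 left.
November 2127 has 30 days: 182 − 30 = 152 left.
December 2127 has 31 days: 152 − 31 = 121 left.
January 2128 has 31 days: 121 − 31 = 90 left.
February 2128 has 29 days (2128 is a leap year): 90 − 29 = 61 left.
March 2128 has 31 days: 61 − 31 = 30 left.
30 days into April 2128 → April 30, 2128.
Counting back 538 days from April 30, 2128:
Going back 30 days from April 30, 2128 reaches the end of the previous month; 538 − 30 = 508 left.
March 2128 has 31 days: 508 − 31 = 477 left.
February 2128 has 29 days (2128 is a leap year): 477 − 29 = 448 left.
January 2128 has 31 days: 448 − 31 = 417 left.
December 2127 has 31 days: 417 − 31 = 386 left.
November 2127 has 30 days: 386 − 30 = 356 left.
October 2127 has 31 days: 356 − 31 = 325 left.
September 2127 has 30 days: 325 − 30 = 295 left.
August 2127 has 31 days: 295 − 31 = 264 left.
July 2127 has 31 days: 264 − 31 = 233 left.
June 2127 has 30 days: 233 − 30 = 203 left.
May 2127 has 31 days: 203 − 31 = 172 left.
April 2127 has 30 days: 172 − 30 = 142 left.
March 2127 has 31 days: 142 − 31 = 111 left.
February 2127 has 28 days (2127 is not a leap year): 111 − 28 = 83 left.
January 2127 has 31 days: 83 − 31 = 52 left.
December 2126 has 31 days: 52 − 31 = 21 left.
November 2126 has 30 days; 30 − 21 = 9 → November 9, 2126.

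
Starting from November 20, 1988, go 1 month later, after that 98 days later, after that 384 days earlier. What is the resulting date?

March 9, 1988

Adding 1 month from November 20, 1988:
month 11 + 1 = 12 → December 1988.
Day 20 is valid in December, giving December 20, 1988.
Counting forward 98 days from December 20, 1988:
December has 31 days, so 31 − 20 = 11 days remain after December 20, 1988; 98 − 11 = 87 left.
January 1989 has 31 days: 87 − 31 = 56 left.
February 1989 has 28 days (1989 is not a leap year): 56 − 28 = 28 left.
28 days into March 1989 → March 28, 1989.
Going back 384 days from March 28, 1989:
Going back 28 days from March 28, 1989 reaches the end of the previous month; 384 − 28 = 356 left.
February 1989 has 28 days (1989 is not a leap year): 356 − 28 = 328 left.
January 1989 has 31 days: 328 − 31 = 297 left.
December 1988 has 31 days: 297 − 31 = 266 left.
November 1988 has 30 days: 266 − 30 = 236 left.
October 1988 has 31 days: 236 − 31 = 205 left.
September 1988 has 30 days: 205 − 30 = 175 left.
August 1988 has 31 days: 175 − 31 = 144 left.
July 1988 has 31 days: 144 − 31 = 113 left.
June 1988 has 30 days: 113 − 30 = 83 left.
May 1988 has 31 days: 83 − 31 = 52 left.
April 1988 has 30 days: 52 − 30 = 22 left.
March 1988 has 31 days; 31 − 22 = 9 → March 9, 1988.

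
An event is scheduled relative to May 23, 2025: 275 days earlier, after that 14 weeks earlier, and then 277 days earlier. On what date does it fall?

Going back 275 days from May 23, 2025:
Going back 23 days from May 23, 2025 reaches the end of the previous month; 275 − 23 = 252 left.
April 2025 has 30 days: 252 − 30 = 222 left.
March 2025 has 31 days: 222 − 31 = 191 left.
February 2025 has 28 days (2025 is not a leap year): 191 − 28 = 163 left.
January 2025 has 31 days: 163 − 31 = 132 left.
December 2024 has 31 days: 132 − 31 = 101 left.
November 2024 has 30 days: 101 − 30 = 71 left.
October 2024 has 31 days: 71 − 31 = 40 left.
September 2024 has 30 days: 40 − 30 = 10 left.
August 2024 has 31 days; 31 − 10 = 21 → August 21, 2024.
Going back 14 weeks (= 98 days) from August 21, 2024:
Going back 21 days from August 21, 2024 reaches the end of the previous month; 98 − 21 = 77 left.
July 2024 has 31 days: 77 − 31 = 46 left.
June 2024 has 30 days: 46 − 30 = 16 left.
May 2024 has 31 days; 31 − 16 = 15 → May 15, 2024.
Going back 277 days from May 15, 2024:
Going back 15 days from May 15, 2024 reaches the end of the previous month; 277 − 15 = 262 left.
April 2024 has 30 days: 262 − 30 = 232 left.
March 2024 has 31 days: 232 − 31 = 201 left.
February 2024 has 29 days (2024 is a leap year): 201 − 29 = 172 left.
January 2024 has 31 days: 172 − 31 = 141 left.
December 2023 has 31 days: 141 − 31 = 110 left.
November 2023 has 30 days: 110 − 30 = 80 left.
October 2023 has 31 days: 80 − 31 = 49 left.
September 2023 has 30 days: 49 − 30 = 19 left.
August 2023 has 31 days; 31 − 19 = 12 → August 12, 2023.

August 12, 2023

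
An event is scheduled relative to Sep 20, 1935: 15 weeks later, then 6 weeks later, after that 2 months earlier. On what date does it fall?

Advancing 15 weeks (= 105 days) from September 20, 1935:
September has 30 days, so 30 − 20 = 10 days remain after September 20, 1935; 105 − 10 = 95 left.
October 1935 has 31 days: 95 − 31 = 64 left.
November 1935 has 30 days: 64 − 30 = 34 left.
December 1935 has 31 days: 34 − 31 = 3 left.
3 days into January 1936 → January 3, 1936.
Counting forward 6 weeks (= 42 days) from January 3, 1936:
January has 31 days, so 31 − 3 = 28 days remain after January 3, 1936; 42 − 28 = 14 left.
14 days into February 1936 → February 14, 1936.
Going back 2 months from February 14, 1936:
month 2 − 2 = 0, which is month 12 of year 1935 → December 1935.
Day 14 is valid in December, giving December 14, 1935.

December 14, 1935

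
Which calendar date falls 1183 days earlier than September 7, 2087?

June 11, 2084

Going back 1183 days from September 7, 2087.
Going back 7 days from September 7, 2087 reaches the end of the previous month; 1183 − 7 = 1176 left.
August 2087 has 31 days: 1176 − 31 = 1145 left.
July 2087 has 31 days: 1145 − 31 = 1114 left.
June 2087 has 30 days: 1114 − 30 = 1084 left.
May 2087 has 31 days: 1084 − 31 = 1053 left.
April 2087 has 30 days: 1053 − 30 = 1023 left.
March 2087 has 31 days: 1023 − 31 = 992 left.
February 2087 has 28 days (2087 is not a leap year): 992 − 28 = 964 left.
January 2087 has 31 days: 964 − 31 = 933 left.
December 2086 has 31 days: 933 − 31 = 902 left.
November 2086 has 30 days: 902 − 30 = 872 left.
October 2086 has 31 days: 872 − 31 = 841 left.
September 2086 has 30 days: 841 − 30 = 811 left.
August 2086 has 31 days: 811 − 31 = 780 left.
July 2086 has 31 days: 780 − 31 = 749 left.
June 2086 has 30 days: 749 − 30 = 719 left.
May 2086 has 31 days: 719 − 31 = 688 left.
April 2086 has 30 days: 688 − 30 = 658 left.
March 2086 has 31 days: 658 − 31 = 627 left.
February 2086 has 28 days (2086 is not a leap year): 627 − 28 = 599 left.
January 2086 has 31 days: 599 − 31 = 568 left.
December 2085 has 31 days: 568 − 31 = 537 left.
November 2085 has 30 days: 537 − 30 = 507 left.
October 2085 has 31 days: 507 − 31 = 476 left.
September 2085 has 30 days: 476 − 30 = 446 left.
August 2085 has 31 days: 446 − 31 = 415 left.
July 2085 has 31 days: 415 − 31 = 384 left.
June 2085 has 30 days: 384 − 30 = 354 left.
May 2085 has 31 days: 354 − 31 = 323 left.
April 2085 has 30 days: 323 − 30 = 293 left.
March 2085 has 31 days: 293 − 31 = 262 left.
February 2085 has 28 days (2085 is not a leap year): 262 − 28 = 234 left.
January 2085 has 31 days: 234 − 31 = 203 left.
December 2084 has 31 days: 203 − 31 = 172 left.
November 2084 has 30 days: 172 − 30 = 142 left.
October 2084 has 31 days: 142 − 31 = 111 left.
September 2084 has 30 days: 111 − 30 = 81 left.
August 2084 has 31 days: 81 − 31 = 50 left.
July 2084 has 31 days: 50 − 31 = 19 left.
June 2084 has 30 days; 30 − 19 = 11 → June 11, 2084.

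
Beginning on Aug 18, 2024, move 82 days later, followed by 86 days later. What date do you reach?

February 2, 2025

Advancing 82 days from August 18, 2024:
August has 31 days, so 31 − 18 = 13 days remain after August 18, 2024; 82 − 13 = 69 left.
September 2024 has 30 days: 69 − 30 = 39 left.
October 2024 has 31 days: 39 − 31 = 8 left.
8 days into November 2024 → November 8, 2024.
Counting forward 86 days from November 8, 2024:
November has 30 days, so 30 − 8 = 22 days remain after November 8, 2024; 86 − 22 = 64 left.
December 2024 has 31 days: 64 − 31 = 33 left.
January 2025 has 31 days: 33 − 31 = 2 left.
2 days into February 2025 → February 2, 2025.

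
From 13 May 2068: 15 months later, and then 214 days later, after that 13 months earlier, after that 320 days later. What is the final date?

Counting forward 15 months from May 13, 2068:
month 5 + 15 = 20, which is month 8 of year 2069 → August 2069.
Day 13 is valid in August, giving August 13, 2069.
Counting forward 214 days from August 13, 2069:
August has 31 days, so 31 − 13 = 18 days remain after August 13, 2069; 214 − 18 = 196 left.
September 2069 has 30 days: 196 − 30 = 166 left.
October 2069 has 31 days: 166 − 31 = 135 left.
November 2069 has 30 days: 135 − 30 = 105 left.
December 2069 has 31 days: 105 − 31 = 74 left.
January 2070 has 31 days: 74 − 31 = 43 left.
February 2070 has 28 days (2070 is not a leap year): 43 − 28 = 15 left.
15 days into March 2070 → March 15, 2070.
Going back 13 months from March 15, 2070:
month 3 − 13 = -10, which is month 2 of year 2069 → February 2069.
Day 15 is valid in February, giving February 15, 2069.
Advancing 320 days from February 15, 2069:
February has 28 days, so 28 − 15 = 13 days remain after February 15, 2069; 320 − 13 = 307 left.
March 2069 has 31 days: 307 − 31 = 276 left.
April 2069 has 30 days: 276 − 30 = 246 left.
May 2069 has 31 days: 246 − 31 = 215 left.
June 2069 has 30 days: 215 − 30 = 185 left.
July 2069 has 31 days: 185 − 31 = 154 left.
August 2069 has 31 days: 154 − 31 = 123 left.
September 2069 has 30 days: 123 − 30 = 93 left.
October 2069 has 31 days: 93 − 31 = 62 left.
November 2069 has 30 days: 62 − 30 = 32 left.
December 2069 has 31 days: 32 − 31 = 1 left.
1 day into January 2070 → January 1, 2070.

January 1, 2070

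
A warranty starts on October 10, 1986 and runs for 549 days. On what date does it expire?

April 11, 1988

Counting forward 549 days from October 10, 1986.
October has 31 days, so 31 − 10 = 21 days remain after October 10, 1986; 549 − 21 = 528 left.
November 1986 has 30 days: 528 − 30 = 498 left.
December 1986 has 31 days: 498 − 31 = 467 left.
January 1987 has 31 days: 467 − 31 = 436 left.
February 1987 has 28 days (1987 is not a leap year): 436 − 28 = 408 left.
March 1987 has 31 days: 408 − 31 = 377 left.
April 1987 has 30 days: 377 − 30 = 347 left.
May 1987 has 31 days: 347 − 31 = 316 left.
June 1987 has 30 days: 316 − 30 = 286 left.
July 1987 has 31 days: 286 − 31 = 255 left.
August 1987 has 31 days: 255 − 31 = 224 left.
September 1987 has 30 days: 224 − 30 = 194 left.
October 1987 has 31 days: 194 − 31 = 163 left.
November 1987 has 30 days: 163 − 30 = 133 left.
December 1987 has 31 days: 133 − 31 = 102 left.
January 1988 has 31 days: 102 − 31 = 71 left.
February 1988 has 29 days (1988 is a leap year): 71 − 29 = 42 left.
March 1988 has 31 days: 42 − 31 = 11 left.
11 days into April 1988 → April 11, 1988.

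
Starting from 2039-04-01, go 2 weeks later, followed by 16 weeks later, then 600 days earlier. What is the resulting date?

December 13, 2037

Advancing 2 weeks (= 14 days) from April 1, 2039:
April has 30 days; 1 + 14 = 15, still in April.
Counting forward 16 weeks (= 112 days) from April 15, 2039:
April has 30 days, so 30 − 15 = 15 days remain after April 15, 2039; 112 − 15 = 97 left.
May 2039 has 31 days: 97 − 31 = 66 left.
June 2039 has 30 days: 66 − 30 = 36 left.
July 2039 has 31 days: 36 − 31 = 5 left.
5 days into August 2039 → August 5, 2039.
Subtracting 600 days from August 5, 2039:
Going back 5 days from August 5, 2039 reaches the end of the previous month; 600 − 5 = 595 left.
July 2039 has 31 days: 595 − 31 = 564 left.
June 2039 has 30 days: 564 − 30 = 534 left.
May 2039 has 31 days: 534 − 31 = 503 left.
April 2039 has 30 days: 503 − 30 = 473 left.
March 2039 has 31 days: 473 − 31 = 442 left.
February 2039 has 28 days (2039 is not a leap year): 442 − 28 = 414 left.
January 2039 has 31 days: 414 − 31 = 383 left.
December 2038 has 31 days: 383 − 31 = 352 left.
November 2038 has 30 days: 352 − 30 = 322 left.
October 2038 has 31 days: 322 − 31 = 291 left.
September 2038 has 30 days: 291 − 30 = 261 left.
August 2038 has 31 days: 261 − 31 = 230 left.
July 2038 has 31 days: 230 − 31 = 199 left.
June 2038 has 30 days: 199 − 30 = 169 left.
May 2038 has 31 days: 169 − 31 = 138 left.
April 2038 has 30 days: 138 − 30 = 108 left.
March 2038 has 31 days: 108 − 31 = 77 left.
February 2038 has 28 days (2038 is not a leap year): 77 − 28 = 49 left.
January 2038 has 31 days: 49 − 31 = 18 left.
December 2037 has 31 days; 31 − 18 = 13 → December 13, 2037.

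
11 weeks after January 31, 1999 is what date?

April 18, 1999

Advancing 11 weeks = 77 days from January 31, 1999.
January has 31 days, so 31 − 31 = 0 days remain after January 31, 1999; 77 − 0 = 77 left.
February 1999 has 28 days (1999 is not a leap year): 77 − 28 = 49 left.
March 1999 has 31 days: 49 − 31 = 18 left.
18 days into April 1999 → April 18, 1999.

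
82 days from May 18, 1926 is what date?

Counting forward 82 days from May 18, 1926.
May has 31 days, so 31 − 18 = 13 days remain after May 18, 1926; 82 − 13 = 69 left.
June 1926 has 30 days: 69 − 30 = 39 left.
July 1926 has 31 days: 39 − 31 = 8 left.
8 days into August 1926 → August 8, 1926.

August 8, 1926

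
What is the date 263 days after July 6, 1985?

Advancing 263 days from July 6, 1985.
July has 31 days, so 31 − 6 = 25 days remain after July 6, 1985; 263 − 25 = 238 left.
August 1985 has 31 days: 238 − 31 = 207 left.
September 1985 has 30 days: 207 − 30 = 177 left.
October 1985 has 31 days: 177 − 31 = 146 left.
November 1985 has 30 days: 146 − 30 = 116 left.
December 1985 has 31 days: 116 − 31 = 85 left.
January 1986 has 31 days: 85 − 31 = 54 left.
February 1986 has 28 days (1986 is not a leap year): 54 − 28 = 26 left.
26 days into March 1986 → March 26, 1986.

March 26, 1986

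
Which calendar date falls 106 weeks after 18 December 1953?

December 30, 1955

Adding 106 weeks = 742 days from December 18, 1953.
December has 31 days, so 31 − 18 = 13 days remain after December 18, 1953; 742 − 13 = 729 left.
January 1954 has 31 days: 729 − 31 = 698 left.
February 1954 has 28 days (1954 is not a leap year): 698 − 28 = 670 left.
March 1954 has 31 days: 670 − 31 = 639 left.
April 1954 has 30 days: 639 − 30 = 609 left.
May 1954 has 31 days: 609 − 31 = 578 left.
June 1954 has 30 days: 578 − 30 = 548 left.
July 1954 has 31 days: 548 − 31 = 517 left.
August 1954 has 31 days: 517 − 31 = 486 left.
September 1954 has 30 days: 486 − 30 = 456 left.
October 1954 has 31 days: 456 − 31 = 425 left.
November 1954 has 30 days: 425 − 30 = 395 left.
December 1954 has 31 days: 395 − 31 = 364 left.
January 1955 has 31 days: 364 − 31 = 333 left.
February 1955 has 28 days (1955 is not a leap year): 333 − 28 = 305 left.
March 1955 has 31 days: 305 − 31 = 274 left.
April 1955 has 30 days: 274 − 30 = 244 left.
May 1955 has 31 days: 244 − 31 = 213 left.
June 1955 has 30 days: 213 − 30 = 183 left.
July 1955 has 31 days: 183 − 31 = 152 left.
August 1955 has 31 days: 152 − 31 = 121 left.
September 1955 has 30 days: 121 − 30 = 91 left.
October 1955 has 31 days: 91 − 31 = 60 left.
November 1955 has 30 days: 60 − 30 = 30 left.
30 days into December 1955 → December 30, 1955.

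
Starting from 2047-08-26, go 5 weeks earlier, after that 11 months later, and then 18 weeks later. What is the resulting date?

Counting back 5 weeks (= 35 days) from August 26, 2047:
Going back 26 days from August 26, 2047 reaches the end of the previous month; 35 − 26 = 9 left.
July 2047 has 31 days; 31 − 9 = 22 → July 22, 2047.
Counting forward 11 months from July 22, 2047:
month 7 + 11 = 18, which is month 6 of year 2048 → June 2048.
Day 22 is valid in June, giving June 22, 2048.
Adding 18 weeks (= 126 days) from June 22, 2048:
June has 30 days, so 30 − 22 = 8 days remain after June 22, 2048; 126 − 8 = 118 left.
July 2048 has 31 days: 118 − 31 = 87 left.
August 2048 has 31 days: 87 − 31 = 56 left.
September 2048 has 30 days: 56 − 30 = 26 left.
26 days into October 2048 → October 26, 2048.

October 26, 2048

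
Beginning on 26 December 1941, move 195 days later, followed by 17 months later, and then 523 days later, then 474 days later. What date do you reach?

Counting forward 195 days from December 26, 1941:
December has 31 days, so 31 − 26 = 5 days remain after December 26, 1941; 195 − 5 = 190 left.
January 1942 has 31 days: 190 − 31 = 159 left.
February 1942 has 28 days (1942 is not a leap year): 159 − 28 = 131 left.
March 1942 has 31 days: 131 − 31 = 100 left.
April 1942 has 30 days: 100 − 30 = 70 left.
May 1942 has 31 days: 70 − 31 = 39 left.
June 1942 has 30 days: 39 − 30 = 9 left.
9 days into July 1942 → July 9, 1942.
Adding 17 months from July 9, 1942:
month 7 + 17 = 24, which is month 12 of year 1943 → December 1943.
Day 9 is valid in December, giving December 9, 1943.
Adding 523 days from December 9, 1943:
December has 31 days, so 31 − 9 = 22 days remain after December 9, 1943; 523 − 22 = 501 left.
January 1944 has 31 days: 501 − 31 = 470 left.
February 1944 has 29 days (1944 is a leap year): 470 − 29 = 441 left.
March 1944 has 31 days: 441 − 31 = 410 left.
April 1944 has 30 days: 410 − 30 = 380 left.
May 1944 has 31 days: 380 − 31 = 349 left.
June 1944 has 30 days: 349 − 30 = 319 left.
July 1944 has 31 days: 319 − 31 = 288 left.
August 1944 has 31 days: 288 − 31 = 257 left.
September 1944 has 30 days: 257 − 30 = 227 left.
October 1944 has 31 days: 227 − 31 = 196 left.
November 1944 has 30 days: 196 − 30 = 166 left.
December 1944 has 31 days: 166 − 31 = 135 left.
January 1945 has 31 days: 135 − 31 = 104 left.
February 1945 has 28 days (1945 is not a leap year): 104 − 28 = 76 left.
March 1945 has 31 days: 76 − 31 = 45 left.
April 1945 has 30 days: 45 − 30 = 15 left.
15 days into May 1945 → May 15, 1945.
Counting forward 474 days from May 15, 1945:
May has 31 days, so 31 − 15 = 16 days remain after May 15, 1945; 474 − 16 = 458 left.
June 1945 has 30 days: 458 − 30 = 428 left.
July 1945 has 31 days: 428 − 31 = 397 left.
August 1945 has 31 days: 397 − 31 = 366 left.
September 1945 has 30 days: 366 − 30 = 336 left.
October 1945 has 31 days: 336 − 31 = 305 left.
November 1945 has 30 days: 305 − 30 = 275 left.
December 1945 has 31 days: 275 − 31 = 244 left.
January 1946 has 31 days: 244 − 31 = 213 left.
February 1946 has 28 days (1946 is not a leap year): 213 − 28 = 185 left.
March 1946 has 31 days: 185 − 31 = 154 left.
April 1946 has 30 days: 154 − 30 = 124 left.
May 1946 has 31 days: 124 − 31 = 93 left.
June 1946 has 30 days: 93 − 30 = 63 left.
July 1946 has 31 days: 63 − 31 = 32 left.
August 1946 has 31 days: 32 − 31 = 1 left.
1 day into September 1946 → September 1, 1946.

September 1, 1946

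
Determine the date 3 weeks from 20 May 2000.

June 10, 2000

Counting forward 3 weeks = 21 days from May 20, 2000.
May has 31 days, so 31 − 20 = 11 days remain after May 20, 2000; 21 − 11 = 10 left.
10 days into June 2000 → June 10, 2000.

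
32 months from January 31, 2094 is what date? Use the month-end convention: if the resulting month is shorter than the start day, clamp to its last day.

September 30, 2096

Counting forward 32 months from January 31, 2094.
month 1 + 32 = 33, which is month 9 of year 2096 → September 2096.
September 2096 has only 30 days and the start was day 31, so the date clamps to September 30, 2096.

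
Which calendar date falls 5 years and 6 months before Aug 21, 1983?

Subtracting 5 years and 6 months from August 21, 1983.
-5 years → 1978; month 8 − 6 = 2 → February 1978.
Day 21 is valid in February, giving February 21, 1978.

February 21, 1978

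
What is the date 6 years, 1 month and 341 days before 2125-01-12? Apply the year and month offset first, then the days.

January 5, 2118

Subtracting 6 years, 1 month and 341 days from January 12, 2125: first the month/year part, then the days.
-6 years → 2119; month 1 − 1 = 0, which is month 12 of year 2118 → December 2118.
Day 12 is valid in December, giving December 12, 2118.
Now subtract 341 days from December 12, 2118.
Going back 12 days from December 12, 2118 reaches the end of the previous month; 341 − 12 = 329 left.
November 2118 has 30 days: 329 − 30 = 299 left.
October 2118 has 31 days: 299 − 31 = 268 left.
September 2118 has 30 days: 268 − 30 = 238 left.
August 2118 has 31 days: 238 − 31 = 207 left.
July 2118 has 31 days: 207 − 31 = 176 left.
June 2118 has 30 days: 176 − 30 = 146 left.
May 2118 has 31 days: 146 − 31 = 115 left.
April 2118 has 30 days: 115 − 30 = 85 left.
March 2118 has 31 days: 85 − 31 = 54 left.
February 2118 has 28 days (2118 is not a leap year): 54 − 28 = 26 left.
January 2118 has 31 days; 31 − 26 = 5 → January 5, 2118.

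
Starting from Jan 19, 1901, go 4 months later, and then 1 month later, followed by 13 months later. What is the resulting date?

July 19, 1902

Adding 4 months from January 19, 1901:
month 1 + 4 = 5 → May 1901.
Day 19 is valid in May, giving May 19, 1901.
Adding 1 month from May 19, 1901:
month 5 + 1 = 6 → June 1901.
Day 19 is valid in June, giving June 19, 1901.
Counting forward 13 months from June 19, 1901:
month 6 + 13 = 19, which is month 7 of year 1902 → July 1902.
Day 19 is valid in July, giving July 19, 1902.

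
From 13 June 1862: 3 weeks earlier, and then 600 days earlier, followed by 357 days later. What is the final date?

Counting back 3 weeks (= 21 days) from June 13, 1862:
Going back 13 days from June 13, 1862 reaches the end of the previous month; 21 − 13 = 8 left.
May 1862 has 31 days; 31 − 8 = 23 → May 23, 1862.
Going back 600 days from May 23, 1862:
Going back 23 days from May 23, 1862 reaches the end of the previous month; 600 − 23 = 577 left.
April 1862 has 30 days: 577 − 30 = 547 left.
March 1862 has 31 days: 547 − 31 = 516 left.
February 1862 has 28 days (1862 is not a leap year): 516 − 28 = 488 left.
January 1862 has 31 days: 488 − 31 = 457 left.
December 1861 has 31 days: 457 − 31 = 426 left.
November 1861 has 30 days: 426 − 30 = 396 left.
October 1861 has 31 days: 396 − 31 = 365 left.
September 1861 has 30 days: 365 − 30 = 335 left.
August 1861 has 31 days: 335 − 31 = 304 left.
July 1861 has 31 days: 304 − 31 = 273 left.
June 1861 has 30 days: 273 − 30 = 243 left.
May 1861 has 31 days: 243 − 31 = 212 left.
April 1861 has 30 days: 212 − 30 = 182 left.
March 1861 has 31 days: 182 − 31 = 151 left.
February 1861 has 28 days (1861 is not a leap year): 151 − 28 = 123 left.
January 1861 has 31 days: 123 − 31 = 92 left.
December 1860 has 31 days: 92 − 31 = 61 left.
November 1860 has 30 days: 61 − 30 = 31 left.
October 1860 has 31 days: 31 − 31 = 0 left.
September 1860 has 30 days; 30 − 0 = 30 → September 30, 1860.
Adding 357 days from September 30, 1860:
September has 30 days, so 30 − 30 = 0 days remain after September 30, 1860; 357 − 0 = 357 left.
October 1860 has 31 days: 357 − 31 = 326 left.
November 1860 has 30 days: 326 − 30 = 296 left.
December 1860 has 31 days: 296 − 31 = 265 left.
January 1861 has 31 days: 265 − 31 = 234 left.
February 1861 has 28 days (1861 is not a leap year): 234 − 28 = 206 left.
March 1861 has 31 days: 206 − 31 = 175 left.
April 1861 has 30 days: 175 − 30 = 145 left.
May 1861 has 31 days: 145 − 31 = 114 left.
June 1861 has 30 days: 114 − 30 = 84 left.
July 1861 has 31 days: 84 − 31 = 53 left.
August 1861 has 31 days: 53 − 31 = 22 left.
22 days into September 1861 → September 22, 1861.

September 22, 1861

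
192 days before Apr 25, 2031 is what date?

Counting back 192 days from April 25, 2031.
Going back 25 days from April 25, 2031 reaches the end of the previous month; 192 − 25 = 167 left.
March 2031 has 31 days: 167 − 31 = 136 left.
February 2031 has 28 days (2031 is not a leap year): 136 − 28 = 108 left.
January 2031 has 31 days: 108 − 31 = 77 left.
December 2030 has 31 days: 77 − 31 = 46 left.
November 2030 has 30 days: 46 − 30 = 16 left.
October 2030 has 31 days; 31 − 16 = 15 → October 15, 2030.

October 15, 2030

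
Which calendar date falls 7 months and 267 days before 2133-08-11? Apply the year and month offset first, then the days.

Subtracting 7 months and 267 days from August 11, 2133: first the month/year part, then the days.
month 8 − 7 = 1 → January 2133.
Day 11 is valid in January, giving January 11, 2133.
Now subtract 267 days from January 11, 2133.
Going back 11 days from January 11, 2133 reaches the end of the previous month; 267 − 11 = 256 left.
December 2132 has 31 days: 256 − 31 = 225 left.
November 2132 has 30 days: 225 − 30 = 195 left.
October 2132 has 31 days: 195 − 31 = 164 left.
September 2132 has 30 days: 164 − 30 = 134 left.
August 2132 has 31 days: 134 − 31 = 103 left.
July 2132 has 31 days: 103 − 31 = 72 left.
June 2132 has 30 days: 72 − 30 = 42 left.
May 2132 has 31 days: 42 − 31 = 11 left.
April 2132 has 30 days; 30 − 11 = 19 → April 19, 2132.

April 19, 2132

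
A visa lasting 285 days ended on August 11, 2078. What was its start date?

Counting back 285 days from August 11, 2078.
Going back 11 days from August 11, 2078 reaches the end of the previous month; 285 − 11 = 274 left.
July 2078 has 31 days: 274 − 31 = 243 left.
June 2078 has 30 days: 243 − 30 = 213 left.
May 2078 has 31 days: 213 − 31 = 182 left.
April 2078 has 30 days: 182 − 30 = 152 left.
March 2078 has 31 days: 152 − 31 = 121 left.
February 2078 has 28 days (2078 is not a leap year): 121 − 28 = 93 left.
January 2078 has 31 days: 93 − 31 = 62 left.
December 2077 has 31 days: 62 − 31 = 31 left.
November 2077 has 30 days: 31 − 30 = 1 left.
October 2077 has 31 days; 31 − 1 = 30 → October 30, 2077.

October 30, 2077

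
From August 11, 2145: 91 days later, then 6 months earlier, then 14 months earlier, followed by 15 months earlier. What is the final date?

December 10, 2142

Advancing 91 days from August 11, 2145:
August has 31 days, so 31 − 11 = 20 days remain after August 11, 2145; 91 − 20 = 71 left.
September 2145 has 30 days: 71 − 30 = 41 left.
October 2145 has 31 days: 41 − 31 = 10 left.
10 days into November 2145 → November 10, 2145.
Counting back 6 months from November 10, 2145:
month 11 − 6 = 5 → May 2145.
Day 10 is valid in May, giving May 10, 2145.
Going back 14 months from May 10, 2145:
month 5 − 14 = -9, which is month 3 of year 2144 → March 2144.
Day 10 is valid in March, giving March 10, 2144.
Subtracting 15 months from March 10, 2144:
month 3 − 15 = -12, which is month 12 of year 2142 → December 2142.
Day 10 is valid in December, giving December 10, 2142.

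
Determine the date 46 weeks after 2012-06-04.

Adding 46 weeks = 322 days from June 4, 2012.
June has 30 days, so 30 − 4 = 26 days remain after June 4, 2012; 322 − 26 = 296 left.
July 2012 has 31 days: 296 − 31 = 265 left.
August 2012 has 31 days: 265 − 31 = 234 left.
September 2012 has 30 days: 234 − 30 = 204 left.
October 2012 has 31 days: 204 − 31 = 173 left.
November 2012 has 30 days: 173 − 30 = 143 left.
December 2012 has 31 days: 143 − 31 = 112 left.
January 2013 has 31 days: 112 − 31 = 81 left.
February 2013 has 28 days (2013 is not a leap year): 81 − 28 = 53 left.
March 2013 has 31 days: 53 − 31 = 22 left.
22 days into April 2013 → April 22, 2013.

April 22, 2013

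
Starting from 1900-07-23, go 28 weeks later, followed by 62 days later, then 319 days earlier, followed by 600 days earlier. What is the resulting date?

September 30, 1898

Counting forward 28 weeks (= 196 days) from July 23, 1900:
July has 31 days, so 31 − 23 = 8 days remain after July 23, 1900; 196 − 8 = 188 left.
August 1900 has 31 days: 188 − 31 = 157 left.
September 1900 has 30 days: 157 − 30 = 127 left.
October 1900 has 31 days: 127 − 31 = 96 left.
November 1900 has 30 days: 96 − 30 = 66 left.
December 1900 has 31 days: 66 − 31 = 35 left.
January 1901 has 31 days: 35 − 31 = 4 left.
4 days into February 1901 → February 4, 1901.
Adding 62 days from February 4, 1901:
February has 28 days, so 28 − 4 = 24 days remain after February 4, 1901; 62 − 24 = 38 left.
March 1901 has 31 days: 38 − 31 = 7 left.
7 days into April 1901 → April 7, 1901.
Going back 319 days from April 7, 1901:
Going back 7 days from April 7, 1901 reaches the end of the previous month; 319 − 7 = 312 left.
March 1901 has 31 days: 312 − 31 = 281 left.
February 1901 has 28 days (1901 is not a leap year): 281 − 28 = 253 left.
January 1901 has 31 days: 253 − 31 = 222 left.
December 1900 has 31 days: 222 − 31 = 191 left.
November 1900 has 30 days: 191 − 30 = 161 left.
October 1900 has 31 days: 161 − 31 = 130 left.
September 1900 has 30 days: 130 − 30 = 100 left.
August 1900 has 31 days: 100 − 31 = 69 left.
July 1900 has 31 days: 69 − 31 = 38 left.
June 1900 has 30 days: 38 − 30 = 8 left.
May 1900 has 31 days; 31 − 8 = 23 → May 23, 1900.
Going back 600 days from May 23, 1900:
Going back 23 days from May 23, 1900 reaches the end of the previous month; 600 − 23 = 577 left.
April 1900 has 30 days: 577 − 30 = 547 left.
March 1900 has 31 days: 547 − 31 = 516 left.
February 1900 has 28 days (1900 is not a leap year (divisible by 100 but not 400)): 516 − 28 = 488 left.
January 1900 has 31 days: 488 − 31 = 457 left.
December 1899 has 31 days: 457 − 31 = 426 left.
November 1899 has 30 days: 426 − 30 = 396 left.
October 1899 has 31 days: 396 − 31 = 365 left.
September 1899 has 30 days: 365 − 30 = 335 left.
August 1899 has 31 days: 335 − 31 = 304 left.
July 1899 has 31 days: 304 − 31 = 273 left.
June 1899 has 30 days: 273 − 30 = 243 left.
May 1899 has 31 days: 243 − 31 = 212 left.
April 1899 has 30 days: 212 − 30 = 182 left.
March 1899 has 31 days: 182 − 31 = 151 left.
February 1899 has 28 days (1899 is not a leap year): 151 − 28 = 123 left.
January 1899 has 31 days: 123 − 31 = 92 left.
December 1898 has 31 days: 92 − 31 = 61 left.
November 1898 has 30 days: 61 − 30 = 31 left.
October 1898 has 31 days: 31 − 31 = 0 left.
September 1898 has 30 days; 30 − 0 = 30 → September 30, 1898.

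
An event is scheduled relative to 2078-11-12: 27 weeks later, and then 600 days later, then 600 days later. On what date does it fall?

September 1, 2082

Advancing 27 weeks (= 189 days) from November 12, 2078:
November has 30 days, so 30 − 12 = 18 days remain after November 12, 2078; 189 − 18 = 171 left.
December 2078 has 31 days: 171 − 31 = 140 left.
January 2079 has 31 days: 140 − 31 = 109 left.
February 2079 has 28 days (2079 is not a leap year): 109 − 28 = 81 left.
March 2079 has 31 days: 81 − 31 = 50 left.
April 2079 has 30 days: 50 − 30 = 20 left.
20 days into May 2079 → May 20, 2079.
Counting forward 600 days from May 20, 2079:
May has 31 days, so 31 − 20 = 11 days remain after May 20, 2079; 600 − 11 = 589 left.
June 2079 has 30 days: 589 − 30 = 559 left.
July 2079 has 31 days: 559 − 31 = 528 left.
August 2079 has 31 days: 528 − 31 = 497 left.
September 2079 has 30 days: 497 − 30 = 467 left.
October 2079 has 31 days: 467 − 31 = 436 left.
November 2079 has 30 days: 436 − 30 = 406 left.
December 2079 has 31 days: 406 − 31 = 375 left.
January 2080 has 31 days: 375 − 31 = 344 left.
February 2080 has 29 days (2080 is a leap year): 344 − 29 = 315 left.
March 2080 has 31 days: 315 − 31 = 284 left.
April 2080 has 30 days: 284 − 30 = 254 left.
May 2080 has 31 days: 254 − 31 = 223 left.
June 2080 has 30 days: 223 − 30 = 193 left.
July 2080 has 31 days: 193 − 31 = 162 left.
August 2080 has 31 days: 162 − 31 = 131 left.
September 2080 has 30 days: 131 − 30 = 101 left.
October 2080 has 31 days: 101 − 31 = 70 left.
November 2080 has 30 days: 70 − 30 = 40 left.
December 2080 has 31 days: 40 − 31 = 9 left.
9 days into January 2081 → January 9, 2081.
Adding 600 days from January 9, 2081:
January has 31 days, so 31 − 9 = 22 days remain after January 9, 2081; 600 − 22 = 578 left.
February 2081 has 28 days (2081 is not a leap year): 578 − 28 = 550 left.
March 2081 has 31 days: 550 − 31 = 519 left.
April 2081 has 30 days: 519 − 30 = 489 left.
May 2081 has 31 days: 489 − 31 = 458 left.
June 2081 has 30 days: 458 − 30 = 428 left.
July 2081 has 31 days: 428 − 31 = 397 left.
August 2081 has 31 days: 397 − 31 = 366 left.
September 2081 has 30 days: 366 − 30 = 336 left.
October 2081 has 31 days: 336 − 31 = 305 left.
November 2081 has 30 days: 305 − 30 = 275 left.
December 2081 has 31 days: 275 − 31 = 244 left.
January 2082 has 31 days: 244 − 31 = 213 left.
February 2082 has 28 days (2082 is not a leap year): 213 − 28 = 185 left.
March 2082 has 31 days: 185 − 31 = 154 left.
April 2082 has 30 days: 154 − 30 = 124 left.
May 2082 has 31 days: 124 − 31 = 93 left.
June 2082 has 30 days: 93 − 30 = 63 left.
July 2082 has 31 days: 63 − 31 = 32 left.
August 2082 has 31 days: 32 − 31 = 1 left.
1 day into September 2082 → September 1, 2082.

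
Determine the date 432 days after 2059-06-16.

Adding 432 days from June 16, 2059.
June has 30 days, so 30 − 16 = 14 days remain after June 16, 2059; 432 − 14 = 418 left.
July 2059 has 31 days: 418 − 31 = 387 left.
August 2059 has 31 days: 387 − 31 = 356 left.
September 2059 has 30 days: 356 − 30 = 326 left.
October 2059 has 31 days: 326 − 31 = 295 left.
November 2059 has 30 days: 295 − 30 = 265 left.
December 2059 has 31 days: 265 − 31 = 234 left.
January 2060 has 31 days: 234 − 31 = 203 left.
February 2060 has 29 days (2060 is a leap year): 203 − 29 = 174 left.
March 2060 has 31 days: 174 − 31 = 143 left.
April 2060 has 30 days: 143 − 30 = 113 left.
May 2060 has 31 days: 113 − 31 = 82 left.
June 2060 has 30 days: 82 − 30 = 52 left.
July 2060 has 31 days: 52 − 31 = 21 left.
21 days into August 2060 → August 21, 2060.

August 21, 2060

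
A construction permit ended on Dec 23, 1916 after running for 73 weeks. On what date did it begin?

Subtracting 73 weeks = 511 days from December 23, 1916.
Going back 23 days from December 23, 1916 reaches the end of the previous month; 511 − 23 = 488 left.
November 1916 has 30 days: 488 − 30 = 458 left.
October 1916 has 31 days: 458 − 31 = 427 left.
September 1916 has 30 days: 427 − 30 = 397 left.
August 1916 has 31 days: 397 − 31 = 366 left.
July 1916 has 31 days: 366 − 31 = 335 left.
June 1916 has 30 days: 335 − 30 = 305 left.
May 1916 has 31 days: 305 − 31 = 274 left.
April 1916 has 30 days: 274 − 30 = 244 left.
March 1916 has 31 days: 244 − 31 = 213 left.
February 1916 has 29 days (1916 is a leap year): 213 − 29 = 184 left.
January 1916 has 31 days: 184 − 31 = 153 left.
December 1915 has 31 days: 153 − 31 = 122 left.
November 1915 has 30 days: 122 − 30 = 92 left.
October 1915 has 31 days: 92 − 31 = 61 left.
September 1915 has 30 days: 61 − 30 = 31 left.
August 1915 has 31 days: 31 − 31 = 0 left.
July 1915 has 31 days; 31 − 0 = 31 → July 31, 1915.

July 31, 1915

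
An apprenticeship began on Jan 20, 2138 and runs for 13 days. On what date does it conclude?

Adding 13 days from January 20, 2138.
January has 31 days, so 31 − 20 = 11 days remain after January 20, 2138; 13 − 11 = 2 left.
2 days into February 2138 → February 2, 2138.

February 2, 2138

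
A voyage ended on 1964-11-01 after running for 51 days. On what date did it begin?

September 11, 1964

Going back 51 days from November 1, 1964.
Going back 1 day from November 1, 1964 reaches the end of the previous month; 51 − 1 = 50 left.
October 1964 has 31 days: 50 − 31 = 19 left.
September 1964 has 30 days; 30 − 19 = 11 → September 11, 1964.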